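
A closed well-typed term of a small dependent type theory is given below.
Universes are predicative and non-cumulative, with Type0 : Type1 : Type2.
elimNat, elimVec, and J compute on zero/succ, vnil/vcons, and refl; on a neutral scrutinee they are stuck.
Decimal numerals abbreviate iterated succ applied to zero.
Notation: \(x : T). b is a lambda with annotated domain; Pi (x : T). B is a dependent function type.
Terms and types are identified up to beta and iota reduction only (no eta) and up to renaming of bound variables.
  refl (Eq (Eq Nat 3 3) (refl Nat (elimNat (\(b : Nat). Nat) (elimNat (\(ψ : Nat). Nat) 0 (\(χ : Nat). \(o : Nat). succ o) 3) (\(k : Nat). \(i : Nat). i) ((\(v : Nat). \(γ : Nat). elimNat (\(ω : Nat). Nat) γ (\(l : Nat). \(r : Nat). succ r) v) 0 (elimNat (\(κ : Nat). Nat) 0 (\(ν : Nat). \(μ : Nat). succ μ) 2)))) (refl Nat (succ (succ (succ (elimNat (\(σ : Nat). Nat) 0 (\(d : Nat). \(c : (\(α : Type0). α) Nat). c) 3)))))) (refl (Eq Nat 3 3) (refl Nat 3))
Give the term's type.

inferred type:
  Eq (Eq (Eq Nat 3 3) (refl Nat 3) (refl Nat 3)) (refl (Eq Nat 3 3) (refl Nat 3)) (refl (Eq Nat 3 3) (refl Nat 3))


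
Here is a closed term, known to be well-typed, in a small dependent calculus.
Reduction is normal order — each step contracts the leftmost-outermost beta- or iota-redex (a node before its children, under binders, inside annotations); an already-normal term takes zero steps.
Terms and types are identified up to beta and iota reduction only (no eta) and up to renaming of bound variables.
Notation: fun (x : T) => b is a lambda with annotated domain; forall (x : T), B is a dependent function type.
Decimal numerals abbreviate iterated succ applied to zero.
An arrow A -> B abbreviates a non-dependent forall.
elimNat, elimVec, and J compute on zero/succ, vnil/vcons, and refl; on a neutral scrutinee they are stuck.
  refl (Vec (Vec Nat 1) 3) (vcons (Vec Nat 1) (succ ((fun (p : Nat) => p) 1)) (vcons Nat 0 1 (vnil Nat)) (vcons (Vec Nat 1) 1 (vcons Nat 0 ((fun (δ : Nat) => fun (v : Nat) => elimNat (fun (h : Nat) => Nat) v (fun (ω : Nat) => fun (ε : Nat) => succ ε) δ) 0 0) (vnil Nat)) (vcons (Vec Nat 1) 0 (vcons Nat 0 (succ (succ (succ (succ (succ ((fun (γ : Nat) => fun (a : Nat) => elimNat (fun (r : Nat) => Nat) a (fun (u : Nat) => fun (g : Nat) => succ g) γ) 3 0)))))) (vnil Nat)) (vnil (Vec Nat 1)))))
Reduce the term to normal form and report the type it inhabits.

normal form:
  refl (Vec (Vec Nat 1) 3) (vcons (Vec Nat 1) 2 (vcons Nat 0 1 (vnil Nat)) (vcons (Vec Nat 1) 1 (vcons Nat 0 0 (vnil Nat)) (vcons (Vec Nat 1) 0 (vcons Nat 0 8 (vnil Nat)) (vnil (Vec Nat 1)))))
type:
  Eq (Vec (Vec Nat 1) 3) (vcons (Vec Nat 1) 2 (vcons Nat 0 1 (vnil Nat)) (vcons (Vec Nat 1) 1 (vcons Nat 0 0 (vnil Nat)) (vcons (Vec Nat 1) 0 (vcons Nat 0 8 (vnil Nat)) (vnil (Vec Nat 1))))) (vcons (Vec Nat 1) 2 (vcons Nat 0 1 (vnil Nat)) (vcons (Vec Nat 1) 1 (vcons Nat 0 0 (vnil Nat)) (vcons (Vec Nat 1) 0 (vcons Nat 0 8 (vnil Nat)) (vnil (Vec Nat 1)))))


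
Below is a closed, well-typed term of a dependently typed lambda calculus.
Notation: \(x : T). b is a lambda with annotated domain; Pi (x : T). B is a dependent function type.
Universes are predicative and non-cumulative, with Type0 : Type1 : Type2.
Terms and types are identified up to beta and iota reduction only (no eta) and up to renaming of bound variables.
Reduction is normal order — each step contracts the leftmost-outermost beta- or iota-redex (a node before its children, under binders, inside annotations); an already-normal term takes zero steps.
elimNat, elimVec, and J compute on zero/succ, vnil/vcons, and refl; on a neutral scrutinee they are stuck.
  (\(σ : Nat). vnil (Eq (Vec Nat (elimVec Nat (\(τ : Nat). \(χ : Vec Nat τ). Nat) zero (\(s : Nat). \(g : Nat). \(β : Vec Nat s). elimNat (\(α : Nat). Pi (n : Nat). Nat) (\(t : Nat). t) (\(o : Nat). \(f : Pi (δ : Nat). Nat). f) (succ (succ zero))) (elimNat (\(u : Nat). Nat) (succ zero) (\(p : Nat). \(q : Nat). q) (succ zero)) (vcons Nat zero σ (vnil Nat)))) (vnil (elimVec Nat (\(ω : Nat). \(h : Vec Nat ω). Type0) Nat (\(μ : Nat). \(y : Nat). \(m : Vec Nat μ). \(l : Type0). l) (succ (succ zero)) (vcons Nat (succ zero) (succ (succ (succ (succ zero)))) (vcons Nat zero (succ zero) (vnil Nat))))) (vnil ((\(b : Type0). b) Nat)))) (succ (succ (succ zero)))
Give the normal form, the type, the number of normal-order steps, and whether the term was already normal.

resulting normal form:
  vnil (Eq (Vec Nat zero) (vnil Nat) (vnil Nat))
inferred type:
  Vec (Eq (Vec Nat zero) (vnil Nat) (vnil Nat)) zero
normal-order step count: 26
started in normal form: no
first redex: a beta-redex


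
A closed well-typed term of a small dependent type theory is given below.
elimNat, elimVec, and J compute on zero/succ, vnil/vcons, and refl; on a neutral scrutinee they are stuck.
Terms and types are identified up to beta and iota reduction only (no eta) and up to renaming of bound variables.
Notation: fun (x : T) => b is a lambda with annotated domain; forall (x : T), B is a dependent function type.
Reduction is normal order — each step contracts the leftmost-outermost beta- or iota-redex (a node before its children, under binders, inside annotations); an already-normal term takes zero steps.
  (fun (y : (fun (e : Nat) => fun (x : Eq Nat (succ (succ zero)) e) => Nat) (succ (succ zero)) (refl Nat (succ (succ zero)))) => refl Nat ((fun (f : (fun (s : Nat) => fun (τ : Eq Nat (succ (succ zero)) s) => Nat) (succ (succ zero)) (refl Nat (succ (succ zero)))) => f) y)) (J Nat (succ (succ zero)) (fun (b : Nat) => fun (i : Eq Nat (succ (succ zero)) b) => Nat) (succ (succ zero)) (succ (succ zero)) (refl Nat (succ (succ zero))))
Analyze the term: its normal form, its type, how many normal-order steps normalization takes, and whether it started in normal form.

reduced normal form:
  refl Nat (succ (succ zero))
the term's type:
  Eq Nat (succ (succ zero)) (succ (succ zero))
reduction steps (normal order): 3
term was already normal: no
first contracted redex: a beta-redex


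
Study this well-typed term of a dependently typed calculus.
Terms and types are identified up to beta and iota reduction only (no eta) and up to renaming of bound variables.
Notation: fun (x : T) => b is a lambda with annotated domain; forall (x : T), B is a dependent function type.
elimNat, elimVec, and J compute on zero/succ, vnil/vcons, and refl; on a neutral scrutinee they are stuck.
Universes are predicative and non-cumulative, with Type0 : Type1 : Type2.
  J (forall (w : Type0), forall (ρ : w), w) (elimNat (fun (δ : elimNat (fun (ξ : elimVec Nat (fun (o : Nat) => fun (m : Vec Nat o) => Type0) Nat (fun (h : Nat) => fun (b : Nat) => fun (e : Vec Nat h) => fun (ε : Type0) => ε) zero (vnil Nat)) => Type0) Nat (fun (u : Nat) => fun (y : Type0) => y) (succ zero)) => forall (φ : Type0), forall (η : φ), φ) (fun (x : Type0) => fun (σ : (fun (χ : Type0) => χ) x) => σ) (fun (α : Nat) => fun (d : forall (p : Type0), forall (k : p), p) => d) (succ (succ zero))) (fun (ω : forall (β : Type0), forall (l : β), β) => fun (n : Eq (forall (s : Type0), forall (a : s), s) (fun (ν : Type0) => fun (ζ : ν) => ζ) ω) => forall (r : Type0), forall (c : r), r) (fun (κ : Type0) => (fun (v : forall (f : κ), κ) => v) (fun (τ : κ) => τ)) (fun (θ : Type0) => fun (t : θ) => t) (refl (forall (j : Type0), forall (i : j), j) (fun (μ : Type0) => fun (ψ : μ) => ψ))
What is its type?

type:
  forall (w : Type0), forall (ρ : w), w


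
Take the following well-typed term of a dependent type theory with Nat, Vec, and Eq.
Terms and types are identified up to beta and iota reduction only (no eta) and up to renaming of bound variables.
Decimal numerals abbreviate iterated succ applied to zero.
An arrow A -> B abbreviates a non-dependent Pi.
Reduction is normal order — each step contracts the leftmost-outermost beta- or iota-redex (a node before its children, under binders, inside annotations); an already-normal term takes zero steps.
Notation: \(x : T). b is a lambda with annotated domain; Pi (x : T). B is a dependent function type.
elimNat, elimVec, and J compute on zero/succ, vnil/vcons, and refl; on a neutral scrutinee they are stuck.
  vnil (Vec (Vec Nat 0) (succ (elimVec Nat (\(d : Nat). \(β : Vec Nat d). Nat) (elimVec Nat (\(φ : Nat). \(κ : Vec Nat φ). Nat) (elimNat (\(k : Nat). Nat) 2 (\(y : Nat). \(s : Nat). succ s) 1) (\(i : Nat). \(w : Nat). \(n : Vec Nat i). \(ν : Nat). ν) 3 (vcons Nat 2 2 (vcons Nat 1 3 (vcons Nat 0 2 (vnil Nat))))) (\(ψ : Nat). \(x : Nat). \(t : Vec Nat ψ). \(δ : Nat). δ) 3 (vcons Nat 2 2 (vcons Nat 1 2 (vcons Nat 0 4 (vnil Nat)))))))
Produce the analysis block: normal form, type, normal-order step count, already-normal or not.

resulting normal form:
  vnil (Vec (Vec Nat 0) 4)
the term's type:
  Vec (Vec (Vec Nat 0) 4) 0
reduction steps (normal order): 36
term was already normal: no
first redex: an elimVec iota-redex


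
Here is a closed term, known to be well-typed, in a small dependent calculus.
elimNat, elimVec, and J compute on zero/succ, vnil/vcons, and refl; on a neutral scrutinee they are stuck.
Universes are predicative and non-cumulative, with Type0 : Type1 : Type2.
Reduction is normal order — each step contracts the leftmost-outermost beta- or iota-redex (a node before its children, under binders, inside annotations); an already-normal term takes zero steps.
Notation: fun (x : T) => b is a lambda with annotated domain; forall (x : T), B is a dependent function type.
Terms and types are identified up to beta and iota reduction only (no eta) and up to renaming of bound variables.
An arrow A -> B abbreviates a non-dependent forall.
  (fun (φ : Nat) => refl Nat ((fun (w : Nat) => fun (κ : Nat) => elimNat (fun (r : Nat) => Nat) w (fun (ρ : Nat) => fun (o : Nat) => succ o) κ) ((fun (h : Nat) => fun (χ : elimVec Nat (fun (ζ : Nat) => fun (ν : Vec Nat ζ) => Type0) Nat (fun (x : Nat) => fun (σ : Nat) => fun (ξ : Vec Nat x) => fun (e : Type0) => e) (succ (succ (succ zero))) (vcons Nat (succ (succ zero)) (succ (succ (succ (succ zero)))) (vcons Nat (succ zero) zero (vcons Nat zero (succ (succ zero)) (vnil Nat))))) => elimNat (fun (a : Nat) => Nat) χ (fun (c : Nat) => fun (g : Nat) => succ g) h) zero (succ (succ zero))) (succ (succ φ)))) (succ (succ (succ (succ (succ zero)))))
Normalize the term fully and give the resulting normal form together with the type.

resulting normal form:
  refl Nat (succ (succ (succ (succ (succ (succ (succ (succ (succ zero)))))))))
inferred type:
  Eq Nat (succ (succ (succ (succ (succ (succ (succ (succ (succ zero))))))))) (succ (succ (succ (succ (succ (succ (succ (succ (succ zero)))))))))


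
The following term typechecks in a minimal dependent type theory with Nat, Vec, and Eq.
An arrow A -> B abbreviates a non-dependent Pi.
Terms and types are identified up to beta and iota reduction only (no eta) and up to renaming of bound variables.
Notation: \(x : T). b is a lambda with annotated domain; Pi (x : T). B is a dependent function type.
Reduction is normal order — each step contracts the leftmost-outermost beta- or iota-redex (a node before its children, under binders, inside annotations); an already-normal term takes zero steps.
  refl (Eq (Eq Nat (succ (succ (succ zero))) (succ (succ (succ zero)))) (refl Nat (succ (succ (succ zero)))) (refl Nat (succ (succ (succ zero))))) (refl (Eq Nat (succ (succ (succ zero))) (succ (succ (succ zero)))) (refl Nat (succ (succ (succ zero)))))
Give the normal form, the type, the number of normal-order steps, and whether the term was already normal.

normal form:
  refl (Eq (Eq Nat (succ (succ (succ zero))) (succ (succ (succ zero)))) (refl Nat (succ (succ (succ zero)))) (refl Nat (succ (succ (succ zero))))) (refl (Eq Nat (succ (succ (succ zero))) (succ (succ (succ zero)))) (refl Nat (succ (succ (succ zero)))))
type:
  Eq (Eq (Eq Nat (succ (succ (succ zero))) (succ (succ (succ zero)))) (refl Nat (succ (succ (succ zero)))) (refl Nat (succ (succ (succ zero))))) (refl (Eq Nat (succ (succ (succ zero))) (succ (succ (succ zero)))) (refl Nat (succ (succ (succ zero))))) (refl (Eq Nat (succ (succ (succ zero))) (succ (succ (succ zero)))) (refl Nat (succ (succ (succ zero)))))
normal-order step count: 0
term was already normal: yes


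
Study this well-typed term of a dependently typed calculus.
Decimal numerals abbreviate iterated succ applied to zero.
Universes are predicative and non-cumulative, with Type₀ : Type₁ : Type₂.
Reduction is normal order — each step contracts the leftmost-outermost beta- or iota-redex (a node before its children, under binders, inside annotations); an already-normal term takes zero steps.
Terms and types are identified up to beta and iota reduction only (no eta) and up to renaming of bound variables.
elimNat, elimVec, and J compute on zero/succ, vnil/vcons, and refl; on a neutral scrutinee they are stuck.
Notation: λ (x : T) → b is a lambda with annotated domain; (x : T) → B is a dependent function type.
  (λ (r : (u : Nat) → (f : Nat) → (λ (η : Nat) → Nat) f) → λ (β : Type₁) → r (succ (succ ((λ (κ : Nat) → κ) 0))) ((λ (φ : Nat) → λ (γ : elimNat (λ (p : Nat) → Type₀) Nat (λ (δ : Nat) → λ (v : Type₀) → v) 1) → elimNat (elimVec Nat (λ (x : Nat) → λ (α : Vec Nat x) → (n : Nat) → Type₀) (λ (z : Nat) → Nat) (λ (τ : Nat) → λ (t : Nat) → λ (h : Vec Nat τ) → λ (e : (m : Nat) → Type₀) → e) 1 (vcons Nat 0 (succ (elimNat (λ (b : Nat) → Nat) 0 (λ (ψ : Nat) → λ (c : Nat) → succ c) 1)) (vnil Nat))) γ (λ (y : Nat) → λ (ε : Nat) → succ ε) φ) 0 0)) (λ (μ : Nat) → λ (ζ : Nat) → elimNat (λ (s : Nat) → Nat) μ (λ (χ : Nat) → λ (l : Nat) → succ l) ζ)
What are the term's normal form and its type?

reduced normal form:
  λ (r : Type₁) → 2
the term's type:
  (r : Type₁) → Nat
observation: reduction starts at a beta-redex, and 8 normal-order steps reach the normal form.


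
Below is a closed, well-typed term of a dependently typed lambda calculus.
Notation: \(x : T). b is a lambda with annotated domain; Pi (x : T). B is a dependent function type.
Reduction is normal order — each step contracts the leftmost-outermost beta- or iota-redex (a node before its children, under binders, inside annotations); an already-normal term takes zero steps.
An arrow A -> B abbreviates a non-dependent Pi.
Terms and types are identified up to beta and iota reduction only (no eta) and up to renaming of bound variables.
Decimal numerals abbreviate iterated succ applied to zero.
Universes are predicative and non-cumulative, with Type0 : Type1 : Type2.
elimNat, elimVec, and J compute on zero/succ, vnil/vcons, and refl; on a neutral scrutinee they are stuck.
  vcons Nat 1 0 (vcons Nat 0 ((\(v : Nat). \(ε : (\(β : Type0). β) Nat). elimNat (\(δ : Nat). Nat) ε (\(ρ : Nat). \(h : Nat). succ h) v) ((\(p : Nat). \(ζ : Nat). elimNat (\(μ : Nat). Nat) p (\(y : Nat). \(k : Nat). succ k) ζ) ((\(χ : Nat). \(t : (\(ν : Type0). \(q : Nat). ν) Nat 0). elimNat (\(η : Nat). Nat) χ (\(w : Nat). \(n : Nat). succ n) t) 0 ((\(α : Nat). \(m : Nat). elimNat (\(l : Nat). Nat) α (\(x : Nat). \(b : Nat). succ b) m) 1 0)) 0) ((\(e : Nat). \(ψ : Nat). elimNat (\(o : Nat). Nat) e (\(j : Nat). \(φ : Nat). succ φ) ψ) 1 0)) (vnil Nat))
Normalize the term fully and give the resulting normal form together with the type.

normal form:
  vcons Nat 1 0 (vcons Nat 0 2 (vnil Nat))
type:
  Vec Nat 2


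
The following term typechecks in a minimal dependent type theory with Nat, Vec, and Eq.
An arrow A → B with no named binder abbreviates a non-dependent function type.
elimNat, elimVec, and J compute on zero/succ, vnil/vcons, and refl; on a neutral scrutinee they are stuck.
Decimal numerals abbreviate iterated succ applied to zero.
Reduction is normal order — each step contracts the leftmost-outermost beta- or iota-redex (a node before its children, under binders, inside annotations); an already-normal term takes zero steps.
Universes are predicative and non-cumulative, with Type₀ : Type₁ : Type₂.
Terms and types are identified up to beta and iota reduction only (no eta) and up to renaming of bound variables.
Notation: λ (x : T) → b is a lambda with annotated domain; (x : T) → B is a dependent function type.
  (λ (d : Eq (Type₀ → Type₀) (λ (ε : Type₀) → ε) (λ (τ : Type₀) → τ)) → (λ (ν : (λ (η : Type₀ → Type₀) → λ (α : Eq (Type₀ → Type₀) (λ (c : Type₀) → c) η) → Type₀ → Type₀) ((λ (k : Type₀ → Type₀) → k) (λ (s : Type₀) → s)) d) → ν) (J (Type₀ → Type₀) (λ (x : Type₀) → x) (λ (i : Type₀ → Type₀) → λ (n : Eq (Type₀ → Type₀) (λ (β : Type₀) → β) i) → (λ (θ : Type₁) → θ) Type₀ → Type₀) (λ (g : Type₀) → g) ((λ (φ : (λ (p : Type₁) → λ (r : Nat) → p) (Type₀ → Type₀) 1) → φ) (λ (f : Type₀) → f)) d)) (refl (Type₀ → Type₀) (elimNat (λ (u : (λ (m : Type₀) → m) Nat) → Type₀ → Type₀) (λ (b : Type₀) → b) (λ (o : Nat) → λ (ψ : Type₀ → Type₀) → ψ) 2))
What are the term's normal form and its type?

normal form:
  λ (d : Type₀) → d
type:
  Type₀ → Type₀
observation: 3 normal-order steps separate the term from its normal form.


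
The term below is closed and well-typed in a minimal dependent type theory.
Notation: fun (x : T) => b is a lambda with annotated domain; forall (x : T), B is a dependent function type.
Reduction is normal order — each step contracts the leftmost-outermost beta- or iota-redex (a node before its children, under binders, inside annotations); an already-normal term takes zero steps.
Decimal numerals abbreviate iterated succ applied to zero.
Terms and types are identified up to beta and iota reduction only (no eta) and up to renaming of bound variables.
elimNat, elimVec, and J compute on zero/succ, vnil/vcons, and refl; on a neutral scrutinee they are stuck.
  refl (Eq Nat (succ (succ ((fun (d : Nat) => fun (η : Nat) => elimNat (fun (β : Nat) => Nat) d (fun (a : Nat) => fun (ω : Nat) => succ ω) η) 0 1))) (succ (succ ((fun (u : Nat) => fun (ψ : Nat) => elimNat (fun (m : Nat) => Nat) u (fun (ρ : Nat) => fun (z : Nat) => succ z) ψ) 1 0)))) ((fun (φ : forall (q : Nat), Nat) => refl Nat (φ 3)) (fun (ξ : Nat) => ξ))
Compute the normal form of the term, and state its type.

reduced normal form:
  refl (Eq Nat 3 3) (refl Nat 3)
inferred type:
  Eq (Eq Nat 3 3) (refl Nat 3) (refl Nat 3)
observation: the term reaches its normal form after 11 normal-order steps.


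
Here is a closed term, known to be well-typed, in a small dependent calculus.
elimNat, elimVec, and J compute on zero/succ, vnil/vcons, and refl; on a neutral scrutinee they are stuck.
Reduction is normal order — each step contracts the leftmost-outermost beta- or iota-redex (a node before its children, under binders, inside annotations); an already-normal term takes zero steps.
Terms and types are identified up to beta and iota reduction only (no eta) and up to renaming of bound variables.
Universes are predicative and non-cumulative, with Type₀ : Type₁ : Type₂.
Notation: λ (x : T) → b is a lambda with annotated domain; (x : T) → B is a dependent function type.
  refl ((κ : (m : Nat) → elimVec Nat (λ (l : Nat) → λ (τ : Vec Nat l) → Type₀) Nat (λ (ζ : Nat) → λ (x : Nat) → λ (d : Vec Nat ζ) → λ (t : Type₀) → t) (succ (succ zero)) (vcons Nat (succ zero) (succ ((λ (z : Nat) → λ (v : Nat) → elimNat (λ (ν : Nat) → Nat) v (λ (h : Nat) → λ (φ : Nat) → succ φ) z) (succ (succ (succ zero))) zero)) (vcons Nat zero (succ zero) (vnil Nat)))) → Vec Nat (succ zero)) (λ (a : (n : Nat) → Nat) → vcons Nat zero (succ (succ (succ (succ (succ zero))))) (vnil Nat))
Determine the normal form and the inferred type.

reduced normal form:
  refl ((κ : (m : Nat) → Nat) → Vec Nat (succ zero)) (λ (l : (τ : Nat) → Nat) → vcons Nat zero (succ (succ (succ (succ (succ zero))))) (vnil Nat))
inferred type:
  Eq ((κ : (m : Nat) → Nat) → Vec Nat (succ zero)) (λ (l : (τ : Nat) → Nat) → vcons Nat zero (succ (succ (succ (succ (succ zero))))) (vnil Nat)) (λ (ζ : (x : Nat) → Nat) → vcons Nat zero (succ (succ (succ (succ (succ zero))))) (vnil Nat))


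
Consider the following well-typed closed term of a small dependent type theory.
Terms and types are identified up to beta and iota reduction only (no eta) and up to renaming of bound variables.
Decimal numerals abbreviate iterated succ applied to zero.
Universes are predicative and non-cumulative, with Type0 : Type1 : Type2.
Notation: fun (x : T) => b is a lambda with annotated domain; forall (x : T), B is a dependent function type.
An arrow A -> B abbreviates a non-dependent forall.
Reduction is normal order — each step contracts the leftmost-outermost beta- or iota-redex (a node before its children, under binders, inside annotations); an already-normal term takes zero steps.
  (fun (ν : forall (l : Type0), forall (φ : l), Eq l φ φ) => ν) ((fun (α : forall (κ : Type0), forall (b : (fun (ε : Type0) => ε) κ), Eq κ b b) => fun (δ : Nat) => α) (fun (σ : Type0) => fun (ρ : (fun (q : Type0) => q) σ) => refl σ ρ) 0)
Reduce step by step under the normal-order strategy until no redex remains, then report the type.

reduction (normal order):
  (fun (ν : forall (l : Type0), forall (φ : l), Eq l φ φ) => ν) ((fun (α : forall (κ : Type0), forall (b : (fun (ε : Type0) => ε) κ), Eq κ b b) => fun (δ : Nat) => α) (fun (σ : Type0) => fun (ρ : (fun (q : Type0) => q) σ) => refl σ ρ) 0)
  ~> (fun (ν : forall (l : Type0), forall (φ : (fun (α : Type0) => α) l), Eq l φ φ) => fun (κ : Nat) => ν) (fun (b : Type0) => fun (ε : (fun (δ : Type0) => δ) b) => refl b ε) 0
  ~> (fun (ν : Nat) => fun (l : Type0) => fun (φ : (fun (α : Type0) => α) l) => refl l φ) 0
  ~> fun (ν : Type0) => fun (l : (fun (φ : Type0) => φ) ν) => refl ν l
  ~> fun (ν : Type0) => fun (l : ν) => refl ν l
the term's type:
  forall (ν : Type0), forall (l : ν), Eq ν l l


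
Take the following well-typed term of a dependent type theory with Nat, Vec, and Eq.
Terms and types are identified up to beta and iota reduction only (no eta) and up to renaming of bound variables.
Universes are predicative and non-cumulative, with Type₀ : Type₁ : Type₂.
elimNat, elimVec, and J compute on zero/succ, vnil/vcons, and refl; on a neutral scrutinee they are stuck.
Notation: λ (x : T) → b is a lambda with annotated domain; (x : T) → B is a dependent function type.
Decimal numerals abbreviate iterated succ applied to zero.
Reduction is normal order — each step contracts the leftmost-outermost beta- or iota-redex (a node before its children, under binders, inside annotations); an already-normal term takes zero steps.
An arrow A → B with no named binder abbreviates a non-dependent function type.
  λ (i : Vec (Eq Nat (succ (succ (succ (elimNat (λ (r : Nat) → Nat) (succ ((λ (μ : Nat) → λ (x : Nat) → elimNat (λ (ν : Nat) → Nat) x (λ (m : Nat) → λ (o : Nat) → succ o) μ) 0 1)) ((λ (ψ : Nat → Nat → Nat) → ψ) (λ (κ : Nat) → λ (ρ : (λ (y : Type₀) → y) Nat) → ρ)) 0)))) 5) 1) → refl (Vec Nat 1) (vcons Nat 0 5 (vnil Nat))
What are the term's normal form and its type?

resulting normal form:
  λ (i : Vec (Eq Nat 5 5) 1) → refl (Vec Nat 1) (vcons Nat 0 5 (vnil Nat))
type:
  Vec (Eq Nat 5 5) 1 → Eq (Vec Nat 1) (vcons Nat 0 5 (vnil Nat)) (vcons Nat 0 5 (vnil Nat))


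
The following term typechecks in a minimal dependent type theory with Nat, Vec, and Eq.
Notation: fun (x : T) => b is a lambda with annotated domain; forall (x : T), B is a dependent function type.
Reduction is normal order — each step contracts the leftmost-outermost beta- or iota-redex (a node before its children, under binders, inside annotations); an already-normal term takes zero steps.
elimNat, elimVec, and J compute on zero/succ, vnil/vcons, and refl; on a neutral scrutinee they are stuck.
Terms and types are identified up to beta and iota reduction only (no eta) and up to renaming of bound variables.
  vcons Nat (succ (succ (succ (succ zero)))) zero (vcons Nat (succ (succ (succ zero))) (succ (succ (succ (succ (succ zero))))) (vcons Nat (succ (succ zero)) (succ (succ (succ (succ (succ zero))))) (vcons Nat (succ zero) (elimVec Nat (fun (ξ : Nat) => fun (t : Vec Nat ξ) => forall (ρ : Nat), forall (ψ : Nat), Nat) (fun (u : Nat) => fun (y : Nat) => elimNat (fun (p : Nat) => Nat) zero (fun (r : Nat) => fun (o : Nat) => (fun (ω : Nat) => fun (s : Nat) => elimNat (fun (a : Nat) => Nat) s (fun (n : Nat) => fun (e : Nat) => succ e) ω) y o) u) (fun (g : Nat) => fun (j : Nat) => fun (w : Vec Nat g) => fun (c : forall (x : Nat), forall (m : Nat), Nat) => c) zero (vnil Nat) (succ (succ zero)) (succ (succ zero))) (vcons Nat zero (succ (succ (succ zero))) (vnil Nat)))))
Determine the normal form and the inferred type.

reduced normal form:
  vcons Nat (succ (succ (succ (succ zero)))) zero (vcons Nat (succ (succ (succ zero))) (succ (succ (succ (succ (succ zero))))) (vcons Nat (succ (succ zero)) (succ (succ (succ (succ (succ zero))))) (vcons Nat (succ zero) (succ (succ (succ (succ zero)))) (vcons Nat zero (succ (succ (succ zero))) (vnil Nat)))))
the term's type:
  Vec Nat (succ (succ (succ (succ (succ zero)))))


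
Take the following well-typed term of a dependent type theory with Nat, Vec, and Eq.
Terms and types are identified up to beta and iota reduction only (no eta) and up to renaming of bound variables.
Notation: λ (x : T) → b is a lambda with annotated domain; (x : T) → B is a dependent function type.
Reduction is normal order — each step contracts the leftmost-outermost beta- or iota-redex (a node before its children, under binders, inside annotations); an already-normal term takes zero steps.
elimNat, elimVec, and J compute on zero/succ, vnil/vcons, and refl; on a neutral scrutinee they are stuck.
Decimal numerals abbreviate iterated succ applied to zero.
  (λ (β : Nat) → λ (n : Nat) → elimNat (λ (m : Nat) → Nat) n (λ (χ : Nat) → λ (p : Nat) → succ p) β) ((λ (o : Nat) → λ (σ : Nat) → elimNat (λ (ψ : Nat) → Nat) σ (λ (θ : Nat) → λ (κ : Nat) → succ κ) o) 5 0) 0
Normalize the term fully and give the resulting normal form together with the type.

reduced normal form:
  5
inferred type:
  Nat
observation: the leftmost-outermost redex is a beta-redex, and normalization takes 36 steps.


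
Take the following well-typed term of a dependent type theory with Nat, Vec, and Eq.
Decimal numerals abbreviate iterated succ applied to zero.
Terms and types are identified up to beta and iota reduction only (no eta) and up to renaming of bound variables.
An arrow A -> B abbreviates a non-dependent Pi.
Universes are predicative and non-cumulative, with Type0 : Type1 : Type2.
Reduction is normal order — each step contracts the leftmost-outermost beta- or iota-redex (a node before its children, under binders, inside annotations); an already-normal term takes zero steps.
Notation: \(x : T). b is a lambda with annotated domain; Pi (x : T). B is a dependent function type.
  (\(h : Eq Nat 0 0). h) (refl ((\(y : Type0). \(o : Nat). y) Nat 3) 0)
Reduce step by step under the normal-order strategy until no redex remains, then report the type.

normal-order reduction sequence:
  (\(h : Eq Nat 0 0). h) (refl ((\(y : Type0). \(o : Nat). y) Nat 3) 0)
  ~> refl ((\(h : Type0). \(y : Nat). h) Nat 3) 0
  ~> refl ((\(h : Nat). Nat) 3) 0
  ~> refl Nat 0
inferred type:
  Eq Nat 0 0


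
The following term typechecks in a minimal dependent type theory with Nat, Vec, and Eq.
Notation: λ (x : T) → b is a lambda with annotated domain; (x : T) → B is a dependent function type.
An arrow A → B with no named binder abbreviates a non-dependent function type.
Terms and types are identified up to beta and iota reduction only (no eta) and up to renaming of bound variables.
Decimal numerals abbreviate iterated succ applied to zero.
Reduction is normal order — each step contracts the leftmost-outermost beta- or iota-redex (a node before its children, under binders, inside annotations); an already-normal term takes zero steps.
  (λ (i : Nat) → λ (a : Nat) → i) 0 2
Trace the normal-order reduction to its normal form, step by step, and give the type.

normal-order reduction:
  (λ (i : Nat) → λ (a : Nat) → i) 0 2
  ~> (λ (i : Nat) → 0) 2
  ~> 0
inferred type:
  Nat


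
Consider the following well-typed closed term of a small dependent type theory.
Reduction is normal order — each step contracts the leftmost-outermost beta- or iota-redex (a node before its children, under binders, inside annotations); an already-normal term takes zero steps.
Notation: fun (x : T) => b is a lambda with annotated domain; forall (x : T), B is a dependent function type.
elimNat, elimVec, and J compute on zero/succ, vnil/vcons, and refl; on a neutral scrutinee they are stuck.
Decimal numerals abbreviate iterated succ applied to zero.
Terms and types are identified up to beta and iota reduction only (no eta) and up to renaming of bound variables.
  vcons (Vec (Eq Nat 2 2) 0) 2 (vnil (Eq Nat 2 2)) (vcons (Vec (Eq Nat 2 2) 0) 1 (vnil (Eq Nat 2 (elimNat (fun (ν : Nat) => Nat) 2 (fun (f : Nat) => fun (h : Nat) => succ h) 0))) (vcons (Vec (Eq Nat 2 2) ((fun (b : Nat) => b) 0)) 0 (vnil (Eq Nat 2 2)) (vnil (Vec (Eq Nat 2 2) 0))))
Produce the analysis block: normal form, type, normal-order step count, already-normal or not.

normal form:
  vcons (Vec (Eq Nat 2 2) 0) 2 (vnil (Eq Nat 2 2)) (vcons (Vec (Eq Nat 2 2) 0) 1 (vnil (Eq Nat 2 2)) (vcons (Vec (Eq Nat 2 2) 0) 0 (vnil (Eq Nat 2 2)) (vnil (Vec (Eq Nat 2 2) 0))))
type:
  Vec (Vec (Eq Nat 2 2) 0) 3
normal-order step count: 2
already normal: no
first contracted redex: an elimNat iota-redex


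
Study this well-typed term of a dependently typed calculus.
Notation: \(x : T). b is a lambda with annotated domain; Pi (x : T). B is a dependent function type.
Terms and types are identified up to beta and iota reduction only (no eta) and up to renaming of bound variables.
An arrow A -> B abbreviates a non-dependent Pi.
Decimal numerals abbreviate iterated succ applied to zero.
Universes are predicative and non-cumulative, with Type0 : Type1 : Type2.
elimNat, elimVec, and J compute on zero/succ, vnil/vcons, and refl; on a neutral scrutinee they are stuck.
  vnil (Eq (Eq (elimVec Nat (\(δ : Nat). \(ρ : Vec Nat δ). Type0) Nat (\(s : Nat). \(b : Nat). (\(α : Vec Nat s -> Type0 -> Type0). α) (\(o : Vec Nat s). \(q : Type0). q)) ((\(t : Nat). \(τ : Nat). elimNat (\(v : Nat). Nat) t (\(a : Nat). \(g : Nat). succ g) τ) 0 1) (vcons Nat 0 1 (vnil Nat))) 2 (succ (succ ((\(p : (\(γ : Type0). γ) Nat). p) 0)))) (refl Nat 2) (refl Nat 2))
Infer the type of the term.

inferred type:
  Vec (Eq (Eq Nat 2 2) (refl Nat 2) (refl Nat 2)) 0


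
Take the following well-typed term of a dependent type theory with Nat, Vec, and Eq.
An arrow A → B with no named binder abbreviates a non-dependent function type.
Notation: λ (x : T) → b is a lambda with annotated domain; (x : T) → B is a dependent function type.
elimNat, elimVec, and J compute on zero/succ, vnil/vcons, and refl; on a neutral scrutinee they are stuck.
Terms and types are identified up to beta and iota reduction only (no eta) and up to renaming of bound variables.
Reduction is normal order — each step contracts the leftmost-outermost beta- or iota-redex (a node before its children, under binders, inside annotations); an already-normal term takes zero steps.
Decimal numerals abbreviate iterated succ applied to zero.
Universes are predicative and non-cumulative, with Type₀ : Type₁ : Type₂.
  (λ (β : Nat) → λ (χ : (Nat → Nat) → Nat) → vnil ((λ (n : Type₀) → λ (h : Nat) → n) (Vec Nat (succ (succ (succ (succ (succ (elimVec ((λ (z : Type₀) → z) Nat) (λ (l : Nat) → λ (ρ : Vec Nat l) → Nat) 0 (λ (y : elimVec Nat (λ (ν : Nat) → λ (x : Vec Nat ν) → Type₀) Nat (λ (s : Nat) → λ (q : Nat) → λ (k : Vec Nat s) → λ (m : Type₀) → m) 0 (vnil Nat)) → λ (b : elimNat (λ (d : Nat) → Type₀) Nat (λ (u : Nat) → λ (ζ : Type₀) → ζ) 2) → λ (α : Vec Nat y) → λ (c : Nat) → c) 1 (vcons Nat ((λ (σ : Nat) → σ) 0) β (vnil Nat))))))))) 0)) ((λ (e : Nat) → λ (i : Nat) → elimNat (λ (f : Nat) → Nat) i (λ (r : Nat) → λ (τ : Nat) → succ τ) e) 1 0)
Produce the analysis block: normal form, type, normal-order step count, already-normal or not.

resulting normal form:
  λ (β : (Nat → Nat) → Nat) → vnil (Vec Nat 5)
inferred type:
  ((Nat → Nat) → Nat) → Vec (Vec Nat 5) 0
steps to reach normal form (normal order): 9
started in normal form: no
first contracted redex: a beta-redex


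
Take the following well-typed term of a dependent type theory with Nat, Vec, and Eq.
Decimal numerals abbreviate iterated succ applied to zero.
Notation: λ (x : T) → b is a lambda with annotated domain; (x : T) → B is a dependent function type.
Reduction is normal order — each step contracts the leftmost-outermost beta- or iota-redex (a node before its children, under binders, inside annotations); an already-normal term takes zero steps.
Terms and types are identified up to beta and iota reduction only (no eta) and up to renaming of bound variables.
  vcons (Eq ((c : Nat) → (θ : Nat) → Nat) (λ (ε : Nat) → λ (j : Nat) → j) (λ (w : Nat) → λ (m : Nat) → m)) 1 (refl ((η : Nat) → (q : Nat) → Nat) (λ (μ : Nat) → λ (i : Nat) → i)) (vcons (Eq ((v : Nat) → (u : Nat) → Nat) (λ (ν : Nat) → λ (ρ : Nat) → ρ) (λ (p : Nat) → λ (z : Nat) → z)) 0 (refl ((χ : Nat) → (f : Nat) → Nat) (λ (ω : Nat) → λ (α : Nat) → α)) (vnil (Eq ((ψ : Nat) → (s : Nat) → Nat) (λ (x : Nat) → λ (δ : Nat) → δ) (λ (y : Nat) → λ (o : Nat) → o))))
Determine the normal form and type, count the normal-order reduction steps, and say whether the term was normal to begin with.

resulting normal form:
  vcons (Eq ((c : Nat) → (θ : Nat) → Nat) (λ (ε : Nat) → λ (j : Nat) → j) (λ (w : Nat) → λ (m : Nat) → m)) 1 (refl ((η : Nat) → (q : Nat) → Nat) (λ (μ : Nat) → λ (i : Nat) → i)) (vcons (Eq ((v : Nat) → (u : Nat) → Nat) (λ (ν : Nat) → λ (ρ : Nat) → ρ) (λ (p : Nat) → λ (z : Nat) → z)) 0 (refl ((χ : Nat) → (f : Nat) → Nat) (λ (ω : Nat) → λ (α : Nat) → α)) (vnil (Eq ((ψ : Nat) → (s : Nat) → Nat) (λ (x : Nat) → λ (δ : Nat) → δ) (λ (y : Nat) → λ (o : Nat) → o))))
the term's type:
  Vec (Eq ((c : Nat) → (θ : Nat) → Nat) (λ (ε : Nat) → λ (j : Nat) → j) (λ (w : Nat) → λ (m : Nat) → m)) 2
reduction steps (normal order): 0
already normal: yes


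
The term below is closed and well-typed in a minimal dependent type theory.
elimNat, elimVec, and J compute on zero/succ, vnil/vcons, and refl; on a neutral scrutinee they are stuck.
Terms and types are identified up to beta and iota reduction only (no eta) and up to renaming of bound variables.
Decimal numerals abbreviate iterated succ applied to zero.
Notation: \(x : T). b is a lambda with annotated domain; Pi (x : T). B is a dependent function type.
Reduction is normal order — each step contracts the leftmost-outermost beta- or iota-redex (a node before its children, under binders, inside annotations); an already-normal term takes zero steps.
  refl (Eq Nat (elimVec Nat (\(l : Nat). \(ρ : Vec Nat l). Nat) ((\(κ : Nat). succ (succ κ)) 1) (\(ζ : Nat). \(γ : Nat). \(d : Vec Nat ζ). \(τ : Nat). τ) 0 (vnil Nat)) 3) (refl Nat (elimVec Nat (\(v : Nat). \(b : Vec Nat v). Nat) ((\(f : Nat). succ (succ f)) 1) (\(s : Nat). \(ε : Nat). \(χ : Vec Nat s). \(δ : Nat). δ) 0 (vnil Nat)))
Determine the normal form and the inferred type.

reduced normal form:
  refl (Eq Nat 3 3) (refl Nat 3)
the term's type:
  Eq (Eq Nat 3 3) (refl Nat 3) (refl Nat 3)
observation: normalization takes exactly 4 steps under the normal-order strategy.


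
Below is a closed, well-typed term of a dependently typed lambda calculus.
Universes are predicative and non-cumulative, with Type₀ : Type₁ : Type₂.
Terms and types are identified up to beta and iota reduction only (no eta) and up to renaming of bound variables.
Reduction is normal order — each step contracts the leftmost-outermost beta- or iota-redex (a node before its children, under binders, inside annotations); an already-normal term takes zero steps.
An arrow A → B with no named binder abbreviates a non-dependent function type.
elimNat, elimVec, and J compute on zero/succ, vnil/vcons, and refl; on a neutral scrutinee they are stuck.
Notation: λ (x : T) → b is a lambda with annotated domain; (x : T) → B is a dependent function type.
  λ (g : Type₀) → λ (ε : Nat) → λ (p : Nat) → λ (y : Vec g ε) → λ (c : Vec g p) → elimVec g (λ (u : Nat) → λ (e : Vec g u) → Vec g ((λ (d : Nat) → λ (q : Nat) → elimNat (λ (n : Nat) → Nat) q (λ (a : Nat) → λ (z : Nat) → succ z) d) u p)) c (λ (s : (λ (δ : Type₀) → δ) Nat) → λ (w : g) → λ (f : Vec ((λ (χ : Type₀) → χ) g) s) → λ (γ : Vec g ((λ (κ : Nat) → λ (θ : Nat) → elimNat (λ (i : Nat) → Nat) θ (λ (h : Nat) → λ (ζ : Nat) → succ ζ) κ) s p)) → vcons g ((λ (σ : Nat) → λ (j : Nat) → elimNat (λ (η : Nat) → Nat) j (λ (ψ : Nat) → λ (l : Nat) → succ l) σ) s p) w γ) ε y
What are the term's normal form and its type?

normal form:
  λ (g : Type₀) → λ (ε : Nat) → λ (p : Nat) → λ (y : Vec g ε) → λ (c : Vec g p) → elimVec g (λ (u : Nat) → λ (e : Vec g u) → Vec g (elimNat (λ (d : Nat) → Nat) p (λ (q : Nat) → λ (n : Nat) → succ n) u)) c (λ (a : Nat) → λ (z : g) → λ (s : Vec g a) → λ (δ : Vec g (elimNat (λ (w : Nat) → Nat) p (λ (f : Nat) → λ (χ : Nat) → succ χ) a)) → vcons g (elimNat (λ (γ : Nat) → Nat) p (λ (κ : Nat) → λ (θ : Nat) → succ θ) a) z δ) ε y
type:
  (g : Type₀) → (ε : Nat) → (p : Nat) → Vec g ε → Vec g p → Vec g (elimNat (λ (y : Nat) → Nat) p (λ (c : Nat) → λ (u : Nat) → succ u) ε)


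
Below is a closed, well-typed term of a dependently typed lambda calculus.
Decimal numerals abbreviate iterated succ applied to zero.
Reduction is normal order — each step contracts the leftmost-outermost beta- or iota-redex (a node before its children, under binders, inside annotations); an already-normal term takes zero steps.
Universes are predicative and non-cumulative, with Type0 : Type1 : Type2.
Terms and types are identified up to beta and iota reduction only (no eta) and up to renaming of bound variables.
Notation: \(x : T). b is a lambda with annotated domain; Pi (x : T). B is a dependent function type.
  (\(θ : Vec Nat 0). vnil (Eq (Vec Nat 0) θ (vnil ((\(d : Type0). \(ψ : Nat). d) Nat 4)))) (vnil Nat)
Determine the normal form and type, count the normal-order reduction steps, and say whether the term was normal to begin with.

resulting normal form:
  vnil (Eq (Vec Nat 0) (vnil Nat) (vnil Nat))
the term's type:
  Vec (Eq (Vec Nat 0) (vnil Nat) (vnil Nat)) 0
normal-order step count: 3
started in normal form: no
first contracted redex: a beta-redex


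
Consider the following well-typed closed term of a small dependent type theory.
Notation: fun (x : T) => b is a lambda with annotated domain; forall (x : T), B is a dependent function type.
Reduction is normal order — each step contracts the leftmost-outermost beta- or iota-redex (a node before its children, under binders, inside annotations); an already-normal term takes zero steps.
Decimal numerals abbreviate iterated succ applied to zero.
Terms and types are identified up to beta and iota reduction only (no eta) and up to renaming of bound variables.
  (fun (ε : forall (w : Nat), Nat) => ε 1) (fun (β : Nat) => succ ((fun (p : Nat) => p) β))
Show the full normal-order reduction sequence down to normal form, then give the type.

reduction (normal order):
  (fun (ε : forall (w : Nat), Nat) => ε 1) (fun (β : Nat) => succ ((fun (p : Nat) => p) β))
  ~> (fun (ε : Nat) => succ ((fun (w : Nat) => w) ε)) 1
  ~> succ ((fun (ε : Nat) => ε) 1)
  ~> 2
inferred type:
  Nat


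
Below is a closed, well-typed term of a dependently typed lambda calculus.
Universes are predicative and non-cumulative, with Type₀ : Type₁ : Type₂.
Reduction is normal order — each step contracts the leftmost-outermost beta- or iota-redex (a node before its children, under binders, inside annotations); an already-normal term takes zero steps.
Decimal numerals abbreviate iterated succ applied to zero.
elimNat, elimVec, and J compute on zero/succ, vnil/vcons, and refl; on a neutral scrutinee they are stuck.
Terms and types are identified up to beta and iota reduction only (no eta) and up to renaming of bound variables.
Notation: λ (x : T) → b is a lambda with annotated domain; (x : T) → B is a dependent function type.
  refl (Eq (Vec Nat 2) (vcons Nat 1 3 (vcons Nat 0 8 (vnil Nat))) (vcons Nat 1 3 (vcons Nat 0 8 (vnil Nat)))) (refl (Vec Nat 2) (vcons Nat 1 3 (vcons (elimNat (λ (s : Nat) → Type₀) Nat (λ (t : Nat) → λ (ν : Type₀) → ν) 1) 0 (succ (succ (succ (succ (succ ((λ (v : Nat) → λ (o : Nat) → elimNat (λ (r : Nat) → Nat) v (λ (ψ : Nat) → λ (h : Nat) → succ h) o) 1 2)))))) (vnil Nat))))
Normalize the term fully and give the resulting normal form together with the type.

resulting normal form:
  refl (Eq (Vec Nat 2) (vcons Nat 1 3 (vcons Nat 0 8 (vnil Nat))) (vcons Nat 1 3 (vcons Nat 0 8 (vnil Nat)))) (refl (Vec Nat 2) (vcons Nat 1 3 (vcons Nat 0 8 (vnil Nat))))
the term's type:
  Eq (Eq (Vec Nat 2) (vcons Nat 1 3 (vcons Nat 0 8 (vnil Nat))) (vcons Nat 1 3 (vcons Nat 0 8 (vnil Nat)))) (refl (Vec Nat 2) (vcons Nat 1 3 (vcons Nat 0 8 (vnil Nat)))) (refl (Vec Nat 2) (vcons Nat 1 3 (vcons Nat 0 8 (vnil Nat))))
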